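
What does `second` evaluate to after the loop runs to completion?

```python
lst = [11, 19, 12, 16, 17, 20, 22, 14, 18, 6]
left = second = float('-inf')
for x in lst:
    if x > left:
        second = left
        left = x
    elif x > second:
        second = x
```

Let's trace through this code step by step.

Initialize: lst = [11, 19, 12, 16, 17, 20, 22, 14, 18, 6]
Initialize: left = -inf
Initialize: second = -inf
Entering loop: for x in lst:
After iteration 1: x = 11, left = 11, second = -inf
After iteration 2: x = 19, left = 19, second = 11
After iteration 3: x = 12, left = 19, second = 12
After iteration 4: x = 16, left = 19, second = 16
After iteration 5: x = 17, left = 19, second = 17
After iteration 6: x = 20, left = 20, second = 19
After iteration 7: x = 22, left = 22, second = 20
After iteration 8: x = 14, left = 22, second = 20
After iteration 9: x = 18, left = 22, second = 20
After iteration 10: x = 6, left = 22, second = 20
Loop ends.

Final answer: 20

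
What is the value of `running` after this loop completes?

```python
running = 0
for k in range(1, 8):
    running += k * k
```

Let's trace through this code step by step.

Initialize: running = 0
Entering loop: for k in range(1, 8):
After iteration 1: k = 1, running = 1
After iteration 2: k = 2, running = 5
After iteration 3: k = 3, running = 14
After iteration 4: k = 4, running = 30
After iteration 5: k = 5, running = 55
After iteration 6: k = 6, running = 91
After iteration 7: k = 7, running = 140
Loop ends.

Final answer: 140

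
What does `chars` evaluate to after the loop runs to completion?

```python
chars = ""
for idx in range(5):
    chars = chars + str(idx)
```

Let's trace through this code step by step.

Initialize: chars = ''
Entering loop: for idx in range(5):
After iteration 1: idx = 0, chars = '0'
After iteration 2: idx = 1, chars = '01'
After iteration 3: idx = 2, chars = '012'
After iteration 4: idx = 3, chars = '0123'
After iteration 5: idx = 4, chars = '01234'
Loop ends.

Final answer: '01234'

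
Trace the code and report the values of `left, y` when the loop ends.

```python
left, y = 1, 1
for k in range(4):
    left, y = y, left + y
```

Let's trace through this code step by step.

Initialize: left = 1
Initialize: y = 1
Entering loop: for k in range(4):
After iteration 1: k = 0, left = 1, y = 2
After iteration 2: k = 1, left = 2, y = 3
After iteration 3: k = 2, left = 3, y = 5
After iteration 4: k = 3, left = 5, y = 8
Loop ends.

Final answer: 5, 8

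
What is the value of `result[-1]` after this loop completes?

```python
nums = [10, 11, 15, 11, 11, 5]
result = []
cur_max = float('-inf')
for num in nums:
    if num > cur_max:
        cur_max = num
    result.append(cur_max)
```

Let's trace through this code step by step.

Initialize: nums = [10, 11, 15, 11, 11, 5]
Initialize: result = []
Initialize: cur_max = -inf
Entering loop: for num in nums:
After iteration 1: num = 10, result = [10], cur_max = 10
After iteration 2: num = 11, result = [10, 11], cur_max = 11
After iteration 3: num = 15, result = [10, 11, 15], cur_max = 15
After iteration 4: num = 11, result = [10, 11, 15, 15], cur_max = 15
After iteration 5: num = 11, result = [10, 11, 15, 15, 15], cur_max = 15
After iteration 6: num = 5, result = [10, 11, 15, 15, 15, 15], cur_max = 15
Loop ends.
result[-1] = 15

Final answer: 15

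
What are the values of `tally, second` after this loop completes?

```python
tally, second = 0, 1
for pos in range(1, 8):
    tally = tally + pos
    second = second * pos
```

Let's trace through this code step by step.

Initialize: tally = 0
Initialize: second = 1
Entering loop: for pos in range(1, 8):
After iteration 1: pos = 1, tally = 1, second = 1
After iteration 2: pos = 2, tally = 3, second = 2
After iteration 3: pos = 3, tally = 6, second = 6
After iteration 4: pos = 4, tally = 10, second = 24
After iteration 5: pos = 5, tally = 15, second = 120
After iteration 6: pos = 6, tally = 21, second = 720
After iteration 7: pos = 7, tally = 28, second = 5040
Loop ends.

Final answer: 28, 5040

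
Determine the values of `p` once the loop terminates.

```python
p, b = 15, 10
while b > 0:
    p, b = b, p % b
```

Let's trace through this code step by step.

Initialize: p = 15
Initialize: b = 10
Entering loop: while b > 0:
After iteration 1: p = 10, b = 5
After iteration 2: p = 5, b = 0
Loop ends.

Final answer: 5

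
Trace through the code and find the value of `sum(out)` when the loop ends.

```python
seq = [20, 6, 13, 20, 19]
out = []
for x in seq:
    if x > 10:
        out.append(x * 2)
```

Let's trace through this code step by step.

Initialize: seq = [20, 6, 13, 20, 19]
Initialize: out = []
Entering loop: for x in seq:
After iteration 1: x = 20, out = [40]
After iteration 2: x = 6, out = [40]
After iteration 3: x = 13, out = [40, 26]
After iteration 4: x = 20, out = [40, 26, 40]
After iteration 5: x = 19, out = [40, 26, 40, 38]
Loop ends.
sum(out) = 144

Final answer: 144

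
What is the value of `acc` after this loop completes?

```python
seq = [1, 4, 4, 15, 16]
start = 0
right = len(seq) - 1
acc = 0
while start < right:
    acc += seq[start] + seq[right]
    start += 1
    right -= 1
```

Let's trace through this code step by step.

Initialize: seq = [1, 4, 4, 15, 16]
Initialize: start = 0
Initialize: right = 4
Initialize: acc = 0
Entering loop: while start < right:
After iteration 1: start = 1, right = 3, acc = 17
After iteration 2: start = 2, right = 2, acc = 36
Loop ends.

Final answer: 36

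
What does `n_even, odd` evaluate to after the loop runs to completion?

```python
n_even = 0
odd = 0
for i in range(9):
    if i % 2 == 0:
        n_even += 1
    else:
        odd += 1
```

Let's trace through this code step by step.

Initialize: n_even = 0
Initialize: odd = 0
Entering loop: for i in range(9):
After iteration 1: i = 0, n_even = 1, odd = 0
After iteration 2: i = 1, n_even = 1, odd = 1
After iteration 3: i = 2, n_even = 2, odd = 1
After iteration 4: i = 3, n_even = 2, odd = 2
After iteration 5: i = 4, n_even = 3, odd = 2
After iteration 6: i = 5, n_even = 3, odd = 3
After iteration 7: i = 6, n_even = 4, odd = 3
After iteration 8: i = 7, n_even = 4, odd = 4
After iteration 9: i = 8, n_even = 5, odd = 4
Loop ends.

Final answer: 5, 4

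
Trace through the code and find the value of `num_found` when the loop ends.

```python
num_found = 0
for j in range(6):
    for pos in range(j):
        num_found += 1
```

Let's trace through this code step by step.

Initialize: num_found = 0
Entering loop: for j in range(6):
After iteration 1: j = 0, num_found = 0
After iteration 2: j = 1, num_found = 1, pos = 0
After iteration 3: j = 2, num_found = 3, pos = 1
After iteration 4: j = 3, num_found = 6, pos = 2
After iteration 5: j = 4, num_found = 10, pos = 3
After iteration 6: j = 5, num_found = 15, pos = 4
Loop ends.

Final answer: 15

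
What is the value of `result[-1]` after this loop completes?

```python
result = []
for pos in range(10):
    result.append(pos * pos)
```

Let's trace through this code step by step.

Initialize: result = []
Entering loop: for pos in range(10):
After iteration 1: pos = 0, result = [0]
After iteration 2: pos = 1, result = [0, 1]
After iteration 3: pos = 2, result = [0, 1, 4]
After iteration 4: pos = 3, result = [0, 1, 4, 9]
After iteration 5: pos = 4, result = [0, 1, 4, 9, 16]
After iteration 6: pos = 5, result = [0, 1, 4, 9, 16, 25]
After iteration 7: pos = 6, result = [0, 1, 4, 9, 16, 25, 36]
After iteration 8: pos = 7, result = [0, 1, 4, 9, 16, 25, 36, 49]
After iteration 9: pos = 8, result = [0, 1, 4, 9, 16, 25, 36, 49, 64]
After iteration 10: pos = 9, result = [0, 1, 4, 9, 16, 25, 36, 49, 64, 81]
Loop ends.
result[-1] = 81

Final answer: 81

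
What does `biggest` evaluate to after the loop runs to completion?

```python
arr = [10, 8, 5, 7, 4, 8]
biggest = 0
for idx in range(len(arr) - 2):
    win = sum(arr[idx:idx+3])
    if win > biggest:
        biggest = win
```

Let's trace through this code step by step.

Initialize: arr = [10, 8, 5, 7, 4, 8]
Initialize: biggest = 0
Entering loop: for idx in range(len(arr) - 2):
After iteration 1: idx = 0, biggest = 23, win = 23
After iteration 2: idx = 1, biggest = 23, win = 20
After iteration 3: idx = 2, biggest = 23, win = 16
After iteration 4: idx = 3, biggest = 23, win = 19
Loop ends.

Final answer: 23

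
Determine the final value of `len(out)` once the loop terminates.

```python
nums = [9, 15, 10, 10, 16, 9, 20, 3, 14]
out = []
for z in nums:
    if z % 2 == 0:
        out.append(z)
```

Let's trace through this code step by step.

Initialize: nums = [9, 15, 10, 10, 16, 9, 20, 3, 14]
Initialize: out = []
Entering loop: for z in nums:
After iteration 1: z = 9, out = []
After iteration 2: z = 15, out = []
After iteration 3: z = 10, out = [10]
After iteration 4: z = 10, out = [10, 10]
After iteration 5: z = 16, out = [10, 10, 16]
After iteration 6: z = 9, out = [10, 10, 16]
After iteration 7: z = 20, out = [10, 10, 16, 20]
After iteration 8: z = 3, out = [10, 10, 16, 20]
After iteration 9: z = 14, out = [10, 10, 16, 20, 14]
Loop ends.
len(out) = 5

Final answer: 5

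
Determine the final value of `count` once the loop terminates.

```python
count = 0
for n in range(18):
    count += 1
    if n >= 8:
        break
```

Let's trace through this code step by step.

Initialize: count = 0
Entering loop: for n in range(18):
After iteration 1: n = 0, count = 1
After iteration 2: n = 1, count = 2
After iteration 3: n = 2, count = 3
After iteration 4: n = 3, count = 4
After iteration 5: n = 4, count = 5
After iteration 6: n = 5, count = 6
After iteration 7: n = 6, count = 7
After iteration 8: n = 7, count = 8
After iteration 9: n = 8, count = 9
Loop ends.

Final answer: 9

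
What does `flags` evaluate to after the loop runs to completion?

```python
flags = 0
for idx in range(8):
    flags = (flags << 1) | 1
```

Let's trace through this code step by step.

Initialize: flags = 0
Entering loop: for idx in range(8):
After iteration 1: idx = 0, flags = 1
After iteration 2: idx = 1, flags = 3
After iteration 3: idx = 2, flags = 7
After iteration 4: idx = 3, flags = 15
After iteration 5: idx = 4, flags = 31
After iteration 6: idx = 5, flags = 63
After iteration 7: idx = 6, flags = 127
After iteration 8: idx = 7, flags = 255
Loop ends.

Final answer: 255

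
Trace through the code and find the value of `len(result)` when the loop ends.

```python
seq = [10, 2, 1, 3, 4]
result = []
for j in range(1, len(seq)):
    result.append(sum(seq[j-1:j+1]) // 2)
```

Let's trace through this code step by step.

Initialize: seq = [10, 2, 1, 3, 4]
Initialize: result = []
Entering loop: for j in range(1, len(seq)):
After iteration 1: j = 1, result = [6]
After iteration 2: j = 2, result = [6, 1]
After iteration 3: j = 3, result = [6, 1, 2]
After iteration 4: j = 4, result = [6, 1, 2, 3]
Loop ends.
len(result) = 4

Final answer: 4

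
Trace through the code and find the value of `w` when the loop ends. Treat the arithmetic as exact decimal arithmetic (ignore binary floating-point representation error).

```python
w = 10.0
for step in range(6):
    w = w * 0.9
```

Let's trace through this code step by step.

Initialize: w = 10.0
Entering loop: for step in range(6):
After iteration 1: step = 0, w = 9.0
After iteration 2: step = 1, w = 8.1
After iteration 3: step = 2, w = 7.29
After iteration 4: step = 3, w = 6.561
After iteration 5: step = 4, w = 5.9049
After iteration 6: step = 5, w = 5.31441
Loop ends.

Final answer: 5.31441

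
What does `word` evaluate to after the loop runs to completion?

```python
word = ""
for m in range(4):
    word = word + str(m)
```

Let's trace through this code step by step.

Initialize: word = ''
Entering loop: for m in range(4):
After iteration 1: m = 0, word = '0'
After iteration 2: m = 1, word = '01'
After iteration 3: m = 2, word = '012'
After iteration 4: m = 3, word = '0123'
Loop ends.

Final answer: '0123'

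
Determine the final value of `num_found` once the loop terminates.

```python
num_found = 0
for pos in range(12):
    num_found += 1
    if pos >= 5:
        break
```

Let's trace through this code step by step.

Initialize: num_found = 0
Entering loop: for pos in range(12):
After iteration 1: pos = 0, num_found = 1
After iteration 2: pos = 1, num_found = 2
After iteration 3: pos = 2, num_found = 3
After iteration 4: pos = 3, num_found = 4
After iteration 5: pos = 4, num_found = 5
After iteration 6: pos = 5, num_found = 6
Loop ends.

Final answer: 6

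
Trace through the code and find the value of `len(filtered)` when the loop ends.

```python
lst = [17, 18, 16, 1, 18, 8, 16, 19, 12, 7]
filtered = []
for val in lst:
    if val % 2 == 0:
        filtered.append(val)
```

Let's trace through this code step by step.

Initialize: lst = [17, 18, 16, 1, 18, 8, 16, 19, 12, 7]
Initialize: filtered = []
Entering loop: for val in lst:
After iteration 1: val = 17, filtered = []
After iteration 2: val = 18, filtered = [18]
After iteration 3: val = 16, filtered = [18, 16]
After iteration 4: val = 1, filtered = [18, 16]
After iteration 5: val = 18, filtered = [18, 16, 18]
After iteration 6: val = 8, filtered = [18, 16, 18, 8]
After iteration 7: val = 16, filtered = [18, 16, 18, 8, 16]
After iteration 8: val = 19, filtered = [18, 16, 18, 8, 16]
After iteration 9: val = 12, filtered = [18, 16, 18, 8, 16, 12]
After iteration 10: val = 7, filtered = [18, 16, 18, 8, 16, 12]
Loop ends.
len(filtered) = 6

Final answer: 6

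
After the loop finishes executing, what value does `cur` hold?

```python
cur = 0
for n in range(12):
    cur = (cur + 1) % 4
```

Let's trace through this code step by step.

Initialize: cur = 0
Entering loop: for n in range(12):
After iteration 1: n = 0, cur = 1
After iteration 2: n = 1, cur = 2
After iteration 3: n = 2, cur = 3
After iteration 4: n = 3, cur = 0
After iteration 5: n = 4, cur = 1
After iteration 6: n = 5, cur = 2
After iteration 7: n = 6, cur = 3
After iteration 8: n = 7, cur = 0
After iteration 9: n = 8, cur = 1
After iteration 10: n = 9, cur = 2
After iteration 11: n = 10, cur = 3
After iteration 12: n = 11, cur = 0
Loop ends.

Final answer: 0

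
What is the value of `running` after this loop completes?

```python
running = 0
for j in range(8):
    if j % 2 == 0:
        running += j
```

Let's trace through this code step by step.

Initialize: running = 0
Entering loop: for j in range(8):
After iteration 1: j = 0, running = 0
After iteration 2: j = 1, running = 0
After iteration 3: j = 2, running = 2
After iteration 4: j = 3, running = 2
After iteration 5: j = 4, running = 6
After iteration 6: j = 5, running = 6
After iteration 7: j = 6, running = 12
After iteration 8: j = 7, running = 12
Loop ends.

Final answer: 12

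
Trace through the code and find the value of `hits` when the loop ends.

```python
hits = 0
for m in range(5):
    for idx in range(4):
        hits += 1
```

Let's trace through this code step by step.

Initialize: hits = 0
Entering loop: for m in range(5):
After iteration 1: m = 0, hits = 4
After iteration 2: m = 1, hits = 8
After iteration 3: m = 2, hits = 12
After iteration 4: m = 3, hits = 16
After iteration 5: m = 4, hits = 20
Loop ends.

Final answer: 20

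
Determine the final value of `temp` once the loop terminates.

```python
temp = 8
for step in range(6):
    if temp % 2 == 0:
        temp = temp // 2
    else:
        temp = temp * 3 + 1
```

Let's trace through this code step by step.

Initialize: temp = 8
Entering loop: for step in range(6):
After iteration 1: step = 0, temp = 4
After iteration 2: step = 1, temp = 2
After iteration 3: step = 2, temp = 1
After iteration 4: step = 3, temp = 4
After iteration 5: step = 4, temp = 2
After iteration 6: step = 5, temp = 1
Loop ends.

Final answer: 1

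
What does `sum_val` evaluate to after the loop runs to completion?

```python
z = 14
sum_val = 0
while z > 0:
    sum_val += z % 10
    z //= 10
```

Let's trace through this code step by step.

Initialize: z = 14
Initialize: sum_val = 0
Entering loop: while z > 0:
After iteration 1: z = 1, sum_val = 4
After iteration 2: z = 0, sum_val = 5
Loop ends.

Final answer: 5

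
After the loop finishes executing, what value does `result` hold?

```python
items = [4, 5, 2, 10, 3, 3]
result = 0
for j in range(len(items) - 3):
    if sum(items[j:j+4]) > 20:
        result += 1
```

Let's trace through this code step by step.

Initialize: items = [4, 5, 2, 10, 3, 3]
Initialize: result = 0
Entering loop: for j in range(len(items) - 3):
After iteration 1: j = 0, result = 1
After iteration 2: j = 1, result = 1
After iteration 3: j = 2, result = 1
Loop ends.

Final answer: 1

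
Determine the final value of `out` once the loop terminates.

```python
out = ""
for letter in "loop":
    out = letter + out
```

Let's trace through this code step by step.

Initialize: out = ''
Entering loop: for letter in "loop":
After iteration 1: letter = 'l', out = 'l'
After iteration 2: letter = 'o', out = 'ol'
After iteration 3: letter = 'o', out = 'ool'
After iteration 4: letter = 'p', out = 'pool'
Loop ends.

Final answer: 'pool'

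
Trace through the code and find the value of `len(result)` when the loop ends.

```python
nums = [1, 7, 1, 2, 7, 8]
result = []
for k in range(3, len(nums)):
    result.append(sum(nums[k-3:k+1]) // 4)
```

Let's trace through this code step by step.

Initialize: nums = [1, 7, 1, 2, 7, 8]
Initialize: result = []
Entering loop: for k in range(3, len(nums)):
After iteration 1: k = 3, result = [2]
After iteration 2: k = 4, result = [2, 4]
After iteration 3: k = 5, result = [2, 4, 4]
Loop ends.
len(result) = 3

Final answer: 3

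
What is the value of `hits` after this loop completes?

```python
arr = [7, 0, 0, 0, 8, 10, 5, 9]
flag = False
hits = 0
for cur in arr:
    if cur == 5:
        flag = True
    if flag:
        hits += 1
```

Let's trace through this code step by step.

Initialize: arr = [7, 0, 0, 0, 8, 10, 5, 9]
Initialize: flag = False
Initialize: hits = 0
Entering loop: for cur in arr:
After iteration 1: cur = 7, flag = False, hits = 0
After iteration 2: cur = 0, flag = False, hits = 0
After iteration 3: cur = 0, flag = False, hits = 0
After iteration 4: cur = 0, flag = False, hits = 0
After iteration 5: cur = 8, flag = False, hits = 0
After iteration 6: cur = 10, flag = False, hits = 0
After iteration 7: cur = 5, flag = True, hits = 1
After iteration 8: cur = 9, flag = True, hits = 2
Loop ends.

Final answer: 2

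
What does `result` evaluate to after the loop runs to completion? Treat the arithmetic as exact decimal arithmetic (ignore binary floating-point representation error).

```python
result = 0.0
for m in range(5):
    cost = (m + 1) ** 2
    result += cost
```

Let's trace through this code step by step.

Initialize: result = 0.0
Entering loop: for m in range(5):
After iteration 1: m = 0, result = 1.0, cost = 1
After iteration 2: m = 1, result = 5.0, cost = 4
After iteration 3: m = 2, result = 14.0, cost = 9
After iteration 4: m = 3, result = 30.0, cost = 16
After iteration 5: m = 4, result = 55.0, cost = 25
Loop ends.

Final answer: 55.0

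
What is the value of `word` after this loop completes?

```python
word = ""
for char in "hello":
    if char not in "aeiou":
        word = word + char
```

Let's trace through this code step by step.

Initialize: word = ''
Entering loop: for char in "hello":
After iteration 1: char = 'h', word = 'h'
After iteration 2: char = 'e', word = 'h'
After iteration 3: char = 'l', word = 'hl'
After iteration 4: char = 'l', word = 'hll'
After iteration 5: char = 'o', word = 'hll'
Loop ends.

Final answer: 'hll'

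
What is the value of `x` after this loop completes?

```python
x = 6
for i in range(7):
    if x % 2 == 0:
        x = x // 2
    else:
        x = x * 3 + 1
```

Let's trace through this code step by step.

Initialize: x = 6
Entering loop: for i in range(7):
After iteration 1: i = 0, x = 3
After iteration 2: i = 1, x = 10
After iteration 3: i = 2, x = 5
After iteration 4: i = 3, x = 16
After iteration 5: i = 4, x = 8
After iteration 6: i = 5, x = 4
After iteration 7: i = 6, x = 2
Loop ends.

Final answer: 2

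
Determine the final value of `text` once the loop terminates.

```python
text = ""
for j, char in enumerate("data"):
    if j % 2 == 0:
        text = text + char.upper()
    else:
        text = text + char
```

Let's trace through this code step by step.

Initialize: text = ''
Entering loop: for j, char in enumerate("data"):
After iteration 1: j = 0, char = 'd', text = 'D'
After iteration 2: j = 1, char = 'a', text = 'Da'
After iteration 3: j = 2, char = 't', text = 'DaT'
After iteration 4: j = 3, char = 'a', text = 'DaTa'
Loop ends.

Final answer: 'DaTa'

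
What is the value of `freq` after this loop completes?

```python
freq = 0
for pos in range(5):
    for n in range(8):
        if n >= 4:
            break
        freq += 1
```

Let's trace through this code step by step.

Initialize: freq = 0
Entering loop: for pos in range(5):
After iteration 1: pos = 0, freq = 4
After iteration 2: pos = 1, freq = 8
After iteration 3: pos = 2, freq = 12
After iteration 4: pos = 3, freq = 16
After iteration 5: pos = 4, freq = 20
Loop ends.

Final answer: 20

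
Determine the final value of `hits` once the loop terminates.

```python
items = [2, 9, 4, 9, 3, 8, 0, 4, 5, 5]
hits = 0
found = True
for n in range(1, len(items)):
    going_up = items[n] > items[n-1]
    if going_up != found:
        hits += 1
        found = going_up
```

Let's trace through this code step by step.

Initialize: items = [2, 9, 4, 9, 3, 8, 0, 4, 5, 5]
Initialize: hits = 0
Initialize: found = True
Entering loop: for n in range(1, len(items)):
After iteration 1: n = 1, hits = 0, found = True, going_up = True
After iteration 2: n = 2, hits = 1, found = False, going_up = False
After iteration 3: n = 3, hits = 2, found = True, going_up = True
After iteration 4: n = 4, hits = 3, found = False, going_up = False
After iteration 5: n = 5, hits = 4, found = True, going_up = True
After iteration 6: n = 6, hits = 5, found = False, going_up = False
After iteration 7: n = 7, hits = 6, found = True, going_up = True
After iteration 8: n = 8, hits = 6, found = True, going_up = True
After iteration 9: n = 9, hits = 7, found = False, going_up = False
Loop ends.

Final answer: 7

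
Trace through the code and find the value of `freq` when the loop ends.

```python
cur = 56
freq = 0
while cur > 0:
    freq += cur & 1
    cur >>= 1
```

Let's trace through this code step by step.

Initialize: cur = 56
Initialize: freq = 0
Entering loop: while cur > 0:
After iteration 1: cur = 28, freq = 0
After iteration 2: cur = 14, freq = 0
After iteration 3: cur = 7, freq = 0
After iteration 4: cur = 3, freq = 1
After iteration 5: cur = 1, freq = 2
After iteration 6: cur = 0, freq = 3
Loop ends.

Final answer: 3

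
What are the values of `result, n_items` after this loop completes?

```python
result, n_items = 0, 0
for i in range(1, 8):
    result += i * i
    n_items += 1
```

Let's trace through this code step by step.

Initialize: result = 0
Initialize: n_items = 0
Entering loop: for i in range(1, 8):
After iteration 1: i = 1, result = 1, n_items = 1
After iteration 2: i = 2, result = 5, n_items = 2
After iteration 3: i = 3, result = 14, n_items = 3
After iteration 4: i = 4, result = 30, n_items = 4
After iteration 5: i = 5, result = 55, n_items = 5
After iteration 6: i = 6, result = 91, n_items = 6
After iteration 7: i = 7, result = 140, n_items = 7
Loop ends.

Final answer: 140, 7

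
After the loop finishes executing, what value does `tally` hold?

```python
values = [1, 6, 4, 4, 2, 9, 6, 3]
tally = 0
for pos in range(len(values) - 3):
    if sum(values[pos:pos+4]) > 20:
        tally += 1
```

Let's trace through this code step by step.

Initialize: values = [1, 6, 4, 4, 2, 9, 6, 3]
Initialize: tally = 0
Entering loop: for pos in range(len(values) - 3):
After iteration 1: pos = 0, tally = 0
After iteration 2: pos = 1, tally = 0
After iteration 3: pos = 2, tally = 0
After iteration 4: pos = 3, tally = 1
After iteration 5: pos = 4, tally = 1
Loop ends.

Final answer: 1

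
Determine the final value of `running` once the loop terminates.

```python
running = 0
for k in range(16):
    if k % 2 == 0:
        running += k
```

Let's trace through this code step by step.

Initialize: running = 0
Entering loop: for k in range(16):
After iteration 1: k = 0, running = 0
After iteration 2: k = 1, running = 0
After iteration 3: k = 2, running = 2
After iteration 4: k = 3, running = 2
After iteration 5: k = 4, running = 6
After iteration 6: k = 5, running = 6
After iteration 7: k = 6, running = 12
After iteration 8: k = 7, running = 12
After iteration 9: k = 8, running = 20
After iteration 10: k = 9, running = 20
After iteration 11: k = 10, running = 30
After iteration 12: k = 11, running = 30
After iteration 13: k = 12, running = 42
After iteration 14: k = 13, running = 42
After iteration 15: k = 14, running = 56
After iteration 16: k = 15, running = 56
Loop ends.

Final answer: 56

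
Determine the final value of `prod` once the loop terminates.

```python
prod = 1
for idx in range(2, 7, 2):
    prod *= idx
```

Let's trace through this code step by step.

Initialize: prod = 1
Entering loop: for idx in range(2, 7, 2):
After iteration 1: idx = 2, prod = 2
After iteration 2: idx = 4, prod = 8
After iteration 3: idx = 6, prod = 48
Loop ends.

Final answer: 48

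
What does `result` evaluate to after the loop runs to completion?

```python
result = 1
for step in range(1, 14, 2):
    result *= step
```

Let's trace through this code step by step.

Initialize: result = 1
Entering loop: for step in range(1, 14, 2):
After iteration 1: step = 1, result = 1
After iteration 2: step = 3, result = 3
After iteration 3: step = 5, result = 15
After iteration 4: step = 7, result = 105
After iteration 5: step = 9, result = 945
After iteration 6: step = 11, result = 10395
After iteration 7: step = 13, result = 135135
Loop ends.

Final answer: 135135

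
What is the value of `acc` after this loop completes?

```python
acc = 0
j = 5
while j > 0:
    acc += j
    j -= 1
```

Let's trace through this code step by step.

Initialize: acc = 0
Initialize: j = 5
Entering loop: while j > 0:
After iteration 1: acc = 5, j = 4
After iteration 2: acc = 9, j = 3
After iteration 3: acc = 12, j = 2
After iteration 4: acc = 14, j = 1
After iteration 5: acc = 15, j = 0
Loop ends.

Final answer: 15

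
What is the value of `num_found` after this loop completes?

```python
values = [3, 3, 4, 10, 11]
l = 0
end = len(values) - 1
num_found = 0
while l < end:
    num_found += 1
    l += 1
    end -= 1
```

Let's trace through this code step by step.

Initialize: values = [3, 3, 4, 10, 11]
Initialize: l = 0
Initialize: end = 4
Initialize: num_found = 0
Entering loop: while l < end:
After iteration 1: l = 1, end = 3, num_found = 1
After iteration 2: l = 2, end = 2, num_found = 2
Loop ends.

Final answer: 2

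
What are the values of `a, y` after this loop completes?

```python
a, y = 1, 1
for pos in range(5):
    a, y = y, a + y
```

Let's trace through this code step by step.

Initialize: a = 1
Initialize: y = 1
Entering loop: for pos in range(5):
After iteration 1: pos = 0, a = 1, y = 2
After iteration 2: pos = 1, a = 2, y = 3
After iteration 3: pos = 2, a = 3, y = 5
After iteration 4: pos = 3, a = 5, y = 8
After iteration 5: pos = 4, a = 8, y = 13
Loop ends.

Final answer: 8, 13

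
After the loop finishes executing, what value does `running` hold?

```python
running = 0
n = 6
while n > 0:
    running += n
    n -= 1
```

Let's trace through this code step by step.

Initialize: running = 0
Initialize: n = 6
Entering loop: while n > 0:
After iteration 1: running = 6, n = 5
After iteration 2: running = 11, n = 4
After iteration 3: running = 15, n = 3
After iteration 4: running = 18, n = 2
After iteration 5: running = 20, n = 1
After iteration 6: running = 21, n = 0
Loop ends.

Final answer: 21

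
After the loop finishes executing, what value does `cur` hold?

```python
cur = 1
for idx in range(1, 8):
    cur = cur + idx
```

Let's trace through this code step by step.

Initialize: cur = 1
Entering loop: for idx in range(1, 8):
After iteration 1: idx = 1, cur = 2
After iteration 2: idx = 2, cur = 4
After iteration 3: idx = 3, cur = 7
After iteration 4: idx = 4, cur = 11
After iteration 5: idx = 5, cur = 16
After iteration 6: idx = 6, cur = 22
After iteration 7: idx = 7, cur = 29
Loop ends.

Final answer: 29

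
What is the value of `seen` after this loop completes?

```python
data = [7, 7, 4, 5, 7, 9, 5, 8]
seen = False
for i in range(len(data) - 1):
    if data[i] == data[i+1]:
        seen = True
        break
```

Let's trace through this code step by step.

Initialize: data = [7, 7, 4, 5, 7, 9, 5, 8]
Initialize: seen = False
Entering loop: for i in range(len(data) - 1):
After iteration 1: i = 0, seen = True
Loop ends.

Final answer: True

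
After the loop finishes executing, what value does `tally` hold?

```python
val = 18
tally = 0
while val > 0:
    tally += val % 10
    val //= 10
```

Let's trace through this code step by step.

Initialize: val = 18
Initialize: tally = 0
Entering loop: while val > 0:
After iteration 1: val = 1, tally = 8
After iteration 2: val = 0, tally = 9
Loop ends.

Final answer: 9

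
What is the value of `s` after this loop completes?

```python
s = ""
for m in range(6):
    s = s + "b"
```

Let's trace through this code step by step.

Initialize: s = ''
Entering loop: for m in range(6):
After iteration 1: m = 0, s = 'b'
After iteration 2: m = 1, s = 'bb'
After iteration 3: m = 2, s = 'bbb'
After iteration 4: m = 3, s = 'bbbb'
After iteration 5: m = 4, s = 'bbbbb'
After iteration 6: m = 5, s = 'bbbbbb'
Loop ends.

Final answer: 'bbbbbb'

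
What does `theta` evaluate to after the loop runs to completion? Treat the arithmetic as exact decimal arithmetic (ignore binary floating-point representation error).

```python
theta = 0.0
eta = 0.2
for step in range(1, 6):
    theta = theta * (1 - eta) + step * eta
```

Let's trace through this code step by step.

Initialize: theta = 0.0
Initialize: eta = 0.2
Entering loop: for step in range(1, 6):
After iteration 1: step = 1, theta = 0.2
After iteration 2: step = 2, theta = 0.56
After iteration 3: step = 3, theta = 1.048
After iteration 4: step = 4, theta = 1.6384
After iteration 5: step = 5, theta = 2.31072
Loop ends.

Final answer: 2.31072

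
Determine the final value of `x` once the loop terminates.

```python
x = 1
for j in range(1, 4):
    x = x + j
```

Let's trace through this code step by step.

Initialize: x = 1
Entering loop: for j in range(1, 4):
After iteration 1: j = 1, x = 2
After iteration 2: j = 2, x = 4
After iteration 3: j = 3, x = 7
Loop ends.

Final answer: 7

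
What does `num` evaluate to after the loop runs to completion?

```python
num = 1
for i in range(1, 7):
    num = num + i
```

Let's trace through this code step by step.

Initialize: num = 1
Entering loop: for i in range(1, 7):
After iteration 1: i = 1, num = 2
After iteration 2: i = 2, num = 4
After iteration 3: i = 3, num = 7
After iteration 4: i = 4, num = 11
After iteration 5: i = 5, num = 16
After iteration 6: i = 6, num = 22
Loop ends.

Final answer: 22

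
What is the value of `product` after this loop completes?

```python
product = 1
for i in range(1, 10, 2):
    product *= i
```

Let's trace through this code step by step.

Initialize: product = 1
Entering loop: for i in range(1, 10, 2):
After iteration 1: i = 1, product = 1
After iteration 2: i = 3, product = 3
After iteration 3: i = 5, product = 15
After iteration 4: i = 7, product = 105
After iteration 5: i = 9, product = 945
Loop ends.

Final answer: 945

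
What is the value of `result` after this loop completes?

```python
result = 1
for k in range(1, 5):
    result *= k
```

Let's trace through this code step by step.

Initialize: result = 1
Entering loop: for k in range(1, 5):
After iteration 1: k = 1, result = 1
After iteration 2: k = 2, result = 2
After iteration 3: k = 3, result = 6
After iteration 4: k = 4, result = 24
Loop ends.

Final answer: 24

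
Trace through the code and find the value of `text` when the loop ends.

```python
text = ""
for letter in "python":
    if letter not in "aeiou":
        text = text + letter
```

Let's trace through this code step by step.

Initialize: text = ''
Entering loop: for letter in "python":
After iteration 1: letter = 'p', text = 'p'
After iteration 2: letter = 'y', text = 'py'
After iteration 3: letter = 't', text = 'pyt'
After iteration 4: letter = 'h', text = 'pyth'
After iteration 5: letter = 'o', text = 'pyth'
After iteration 6: letter = 'n', text = 'pythn'
Loop ends.

Final answer: 'pythn'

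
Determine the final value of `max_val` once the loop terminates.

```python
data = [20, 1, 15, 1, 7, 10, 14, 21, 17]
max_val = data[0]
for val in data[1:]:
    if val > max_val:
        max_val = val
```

Let's trace through this code step by step.

Initialize: data = [20, 1, 15, 1, 7, 10, 14, 21, 17]
Initialize: max_val = 20
Entering loop: for val in data[1:]:
After iteration 1: val = 1, max_val = 20
After iteration 2: val = 15, max_val = 20
After iteration 3: val = 1, max_val = 20
After iteration 4: val = 7, max_val = 20
After iteration 5: val = 10, max_val = 20
After iteration 6: val = 14, max_val = 20
After iteration 7: val = 21, max_val = 21
After iteration 8: val = 17, max_val = 21
Loop ends.

Final answer: 21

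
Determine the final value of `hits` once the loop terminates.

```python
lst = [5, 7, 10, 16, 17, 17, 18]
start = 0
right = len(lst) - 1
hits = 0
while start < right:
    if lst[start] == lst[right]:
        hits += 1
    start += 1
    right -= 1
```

Let's trace through this code step by step.

Initialize: lst = [5, 7, 10, 16, 17, 17, 18]
Initialize: start = 0
Initialize: right = 6
Initialize: hits = 0
Entering loop: while start < right:
After iteration 1: start = 1, right = 5, hits = 0
After iteration 2: start = 2, right = 4, hits = 0
After iteration 3: start = 3, right = 3, hits = 0
Loop ends.

Final answer: 0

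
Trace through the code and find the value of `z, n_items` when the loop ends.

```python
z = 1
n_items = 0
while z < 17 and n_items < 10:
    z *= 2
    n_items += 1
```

Let's trace through this code step by step.

Initialize: z = 1
Initialize: n_items = 0
Entering loop: while z < 17 and n_items < 10:
After iteration 1: z = 2, n_items = 1
After iteration 2: z = 4, n_items = 2
After iteration 3: z = 8, n_items = 3
After iteration 4: z = 16, n_items = 4
After iteration 5: z = 32, n_items = 5
Loop ends.

Final answer: 32, 5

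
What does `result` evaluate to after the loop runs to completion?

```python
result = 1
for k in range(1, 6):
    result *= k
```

Let's trace through this code step by step.

Initialize: result = 1
Entering loop: for k in range(1, 6):
After iteration 1: k = 1, result = 1
After iteration 2: k = 2, result = 2
After iteration 3: k = 3, result = 6
After iteration 4: k = 4, result = 24
After iteration 5: k = 5, result = 120
Loop ends.

Final answer: 120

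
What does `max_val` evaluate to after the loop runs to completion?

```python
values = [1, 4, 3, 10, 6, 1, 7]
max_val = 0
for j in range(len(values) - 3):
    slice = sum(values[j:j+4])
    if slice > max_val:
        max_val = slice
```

Let's trace through this code step by step.

Initialize: values = [1, 4, 3, 10, 6, 1, 7]
Initialize: max_val = 0
Entering loop: for j in range(len(values) - 3):
After iteration 1: j = 0, max_val = 18, slice = 18
After iteration 2: j = 1, max_val = 23, slice = 23
After iteration 3: j = 2, max_val = 23, slice = 20
After iteration 4: j = 3, max_val = 24, slice = 24
Loop ends.

Final answer: 24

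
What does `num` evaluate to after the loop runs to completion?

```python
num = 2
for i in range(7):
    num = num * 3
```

Let's trace through this code step by step.

Initialize: num = 2
Entering loop: for i in range(7):
After iteration 1: i = 0, num = 6
After iteration 2: i = 1, num = 18
After iteration 3: i = 2, num = 54
After iteration 4: i = 3, num = 162
After iteration 5: i = 4, num = 486
After iteration 6: i = 5, num = 1458
After iteration 7: i = 6, num = 4374
Loop ends.

Final answer: 4374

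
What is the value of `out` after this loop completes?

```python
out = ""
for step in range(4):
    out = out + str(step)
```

Let's trace through this code step by step.

Initialize: out = ''
Entering loop: for step in range(4):
After iteration 1: step = 0, out = '0'
After iteration 2: step = 1, out = '01'
After iteration 3: step = 2, out = '012'
After iteration 4: step = 3, out = '0123'
Loop ends.

Final answer: '0123'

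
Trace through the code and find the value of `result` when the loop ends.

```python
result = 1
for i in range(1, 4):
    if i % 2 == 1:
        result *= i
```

Let's trace through this code step by step.

Initialize: result = 1
Entering loop: for i in range(1, 4):
After iteration 1: i = 1, result = 1
After iteration 2: i = 2, result = 1
After iteration 3: i = 3, result = 3
Loop ends.

Final answer: 3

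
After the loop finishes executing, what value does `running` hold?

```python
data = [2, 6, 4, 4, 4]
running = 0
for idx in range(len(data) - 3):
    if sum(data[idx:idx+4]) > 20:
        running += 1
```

Let's trace through this code step by step.

Initialize: data = [2, 6, 4, 4, 4]
Initialize: running = 0
Entering loop: for idx in range(len(data) - 3):
After iteration 1: idx = 0, running = 0
After iteration 2: idx = 1, running = 0
Loop ends.

Final answer: 0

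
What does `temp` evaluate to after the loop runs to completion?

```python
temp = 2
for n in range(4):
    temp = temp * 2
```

Let's trace through this code step by step.

Initialize: temp = 2
Entering loop: for n in range(4):
After iteration 1: n = 0, temp = 4
After iteration 2: n = 1, temp = 8
After iteration 3: n = 2, temp = 16
After iteration 4: n = 3, temp = 32
Loop ends.

Final answer: 32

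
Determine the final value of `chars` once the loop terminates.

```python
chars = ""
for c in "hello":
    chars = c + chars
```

Let's trace through this code step by step.

Initialize: chars = ''
Entering loop: for c in "hello":
After iteration 1: c = 'h', chars = 'h'
After iteration 2: c = 'e', chars = 'eh'
After iteration 3: c = 'l', chars = 'leh'
After iteration 4: c = 'l', chars = 'lleh'
After iteration 5: c = 'o', chars = 'olleh'
Loop ends.

Final answer: 'olleh'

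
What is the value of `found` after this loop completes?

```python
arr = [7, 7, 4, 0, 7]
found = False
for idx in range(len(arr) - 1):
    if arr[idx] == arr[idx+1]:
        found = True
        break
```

Let's trace through this code step by step.

Initialize: arr = [7, 7, 4, 0, 7]
Initialize: found = False
Entering loop: for idx in range(len(arr) - 1):
After iteration 1: idx = 0, found = True
Loop ends.

Final answer: True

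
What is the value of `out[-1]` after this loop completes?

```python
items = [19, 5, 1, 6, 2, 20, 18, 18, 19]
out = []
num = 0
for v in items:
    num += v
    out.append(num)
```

Let's trace through this code step by step.

Initialize: items = [19, 5, 1, 6, 2, 20, 18, 18, 19]
Initialize: out = []
Initialize: num = 0
Entering loop: for v in items:
After iteration 1: v = 19, out = [19], num = 19
After iteration 2: v = 5, out = [19, 24], num = 24
After iteration 3: v = 1, out = [19, 24, 25], num = 25
After iteration 4: v = 6, out = [19, 24, 25, 31], num = 31
After iteration 5: v = 2, out = [19, 24, 25, 31, 33], num = 33
After iteration 6: v = 20, out = [19, 24, 25, 31, 33, 53], num = 53
After iteration 7: v = 18, out = [19, 24, 25, 31, 33, 53, 71], num = 71
After iteration 8: v = 18, out = [19, 24, 25, 31, 33, 53, 71, 89], num = 89
After iteration 9: v = 19, out = [19, 24, 25, 31, 33, 53, 71, 89, 108], num = 108
Loop ends.
out[-1] = 108

Final answer: 108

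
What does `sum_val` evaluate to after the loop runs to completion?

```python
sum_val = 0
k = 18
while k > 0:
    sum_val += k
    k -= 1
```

Let's trace through this code step by step.

Initialize: sum_val = 0
Initialize: k = 18
Entering loop: while k > 0:
After iteration 1: sum_val = 18, k = 17
After iteration 2: sum_val = 35, k = 16
After iteration 3: sum_val = 51, k = 15
After iteration 4: sum_val = 66, k = 14
After iteration 5: sum_val = 80, k = 13
After iteration 6: sum_val = 93, k = 12
After iteration 7: sum_val = 105, k = 11
After iteration 8: sum_val = 116, k = 10
After iteration 9: sum_val = 126, k = 9
After iteration 10: sum_val = 135, k = 8
After iteration 11: sum_val = 143, k = 7
After iteration 12: sum_val = 150, k = 6
After iteration 13: sum_val = 156, k = 5
After iteration 14: sum_val = 161, k = 4
After iteration 15: sum_val = 165, k = 3
After iteration 16: sum_val = 168, k = 2
After iteration 17: sum_val = 170, k = 1
After iteration 18: sum_val = 171, k = 0
Loop ends.

Final answer: 171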